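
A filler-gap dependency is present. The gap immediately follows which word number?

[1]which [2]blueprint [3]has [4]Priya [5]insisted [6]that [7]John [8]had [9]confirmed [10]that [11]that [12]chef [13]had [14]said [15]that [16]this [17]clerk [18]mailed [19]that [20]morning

18

The displaced element is "which blueprint" (word 2).
It is linked across 3 clause boundaries (that → that → that).
It functions as the direct object of "mailed", so the gap sits immediately after word 18 ("mailed").
Base order: Priya has insisted that John had confirmed that that chef had said that this clerk mailed which blueprint that morning.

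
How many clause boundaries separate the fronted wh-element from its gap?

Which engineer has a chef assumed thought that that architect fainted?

"which engineer" is extracted from the subject of "thought".
Boundaries crossed, outermost first: [Ø] — 1 in total.

1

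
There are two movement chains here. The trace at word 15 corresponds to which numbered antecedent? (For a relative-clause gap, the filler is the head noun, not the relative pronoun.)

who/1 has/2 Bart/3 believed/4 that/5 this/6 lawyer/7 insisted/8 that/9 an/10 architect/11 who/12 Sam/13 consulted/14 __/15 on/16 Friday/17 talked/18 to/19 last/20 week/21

11

The marked gap is inside the relative clause, the direct object of "consulted".
Its filler is the head noun "architect" (via "who"), at word 11.
(The other dependency links word 1 to a gap after word 19.)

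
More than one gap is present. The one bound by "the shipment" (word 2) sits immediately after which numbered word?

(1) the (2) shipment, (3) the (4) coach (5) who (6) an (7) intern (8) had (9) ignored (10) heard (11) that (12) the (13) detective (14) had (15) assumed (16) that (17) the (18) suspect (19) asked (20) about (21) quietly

20

The displaced element is "the shipment" (word 2).
It is linked across 2 clause boundaries (that → that).
It functions as the object of the preposition "about" of "asked", so the gap sits immediately after word 20 ("about").
Base order: The coach who an intern had ignored heard that the detective had assumed that the suspect asked about the shipment quietly.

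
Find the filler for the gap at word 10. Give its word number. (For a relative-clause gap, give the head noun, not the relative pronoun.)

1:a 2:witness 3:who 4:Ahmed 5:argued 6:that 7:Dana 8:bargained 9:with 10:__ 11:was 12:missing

2

The gap at 10 is the prepositional object of "bargained", inside a relative clause.
The relative pronoun is "who" (word 3); it is bound by the head noun immediately before it.
Its filler is the head noun "witness", at word 2.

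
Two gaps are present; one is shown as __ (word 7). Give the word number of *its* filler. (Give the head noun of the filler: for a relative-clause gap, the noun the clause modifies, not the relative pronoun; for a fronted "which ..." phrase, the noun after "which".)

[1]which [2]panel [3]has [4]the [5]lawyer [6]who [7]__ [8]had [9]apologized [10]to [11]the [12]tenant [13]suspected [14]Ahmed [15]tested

5

The marked gap is inside the relative clause, the subject of "apologized".
Its filler is the head noun "lawyer" (via "who"), at word 5.
(The other dependency links word 2 to a gap after word 15.)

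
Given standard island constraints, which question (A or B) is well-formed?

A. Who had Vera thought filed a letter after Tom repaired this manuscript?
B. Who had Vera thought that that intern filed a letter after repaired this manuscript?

A

In B, the wh-phrase is extracted from inside an adjunct island (introduced by "after"), which blocks movement.
In A, the extraction path crosses only that-complement boundaries, which are transparent.
So A is grammatical.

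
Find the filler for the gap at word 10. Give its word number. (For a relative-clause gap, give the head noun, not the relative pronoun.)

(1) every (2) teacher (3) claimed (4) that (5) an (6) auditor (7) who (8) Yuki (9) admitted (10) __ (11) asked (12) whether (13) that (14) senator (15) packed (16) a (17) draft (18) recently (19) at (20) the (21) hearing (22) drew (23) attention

6

The gap at 10 is the subject of "asked", inside a relative clause.
The relative pronoun is "who" (word 7); it is bound by the head noun immediately before it.
Its filler is the head noun "auditor", at word 6.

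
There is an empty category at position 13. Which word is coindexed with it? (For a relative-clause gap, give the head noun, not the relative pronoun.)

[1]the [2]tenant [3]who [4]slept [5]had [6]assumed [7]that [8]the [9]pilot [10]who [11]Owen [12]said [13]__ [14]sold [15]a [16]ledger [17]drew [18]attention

9

The gap at 13 is the subject of "sold", inside a relative clause.
The relative pronoun is "who" (word 10); it is bound by the head noun immediately before it.
Its filler is the head noun "pilot", at word 9.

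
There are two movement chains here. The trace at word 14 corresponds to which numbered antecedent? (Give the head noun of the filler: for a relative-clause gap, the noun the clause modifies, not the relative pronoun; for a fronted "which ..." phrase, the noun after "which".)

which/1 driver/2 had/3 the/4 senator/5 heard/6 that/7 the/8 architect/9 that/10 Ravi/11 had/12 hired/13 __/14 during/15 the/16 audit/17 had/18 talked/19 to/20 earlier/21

9

The marked gap is inside the relative clause, the direct object of "hired".
Its filler is the head noun "architect" (via "that"), at word 9.
(The other dependency links word 2 to a gap after word 20.)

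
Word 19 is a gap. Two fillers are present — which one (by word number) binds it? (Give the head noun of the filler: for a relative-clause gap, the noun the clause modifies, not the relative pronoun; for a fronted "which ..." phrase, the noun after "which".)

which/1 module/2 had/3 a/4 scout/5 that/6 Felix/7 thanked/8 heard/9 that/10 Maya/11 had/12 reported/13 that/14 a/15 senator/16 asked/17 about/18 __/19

2

The marked gap is the object of the preposition "about" of "asked".
Its filler is the fronted wh-phrase "which module", at word 2.
(The other dependency links word 5 to a gap after word 8.)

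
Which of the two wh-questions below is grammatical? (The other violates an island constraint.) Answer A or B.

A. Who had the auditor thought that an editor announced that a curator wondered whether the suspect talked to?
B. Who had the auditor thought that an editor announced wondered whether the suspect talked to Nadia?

B

In A, the wh-phrase is extracted from inside a wh-island (introduced by "whether"), which blocks movement.
In B, the extraction path crosses only that-complement boundaries, which are transparent.
So B is grammatical.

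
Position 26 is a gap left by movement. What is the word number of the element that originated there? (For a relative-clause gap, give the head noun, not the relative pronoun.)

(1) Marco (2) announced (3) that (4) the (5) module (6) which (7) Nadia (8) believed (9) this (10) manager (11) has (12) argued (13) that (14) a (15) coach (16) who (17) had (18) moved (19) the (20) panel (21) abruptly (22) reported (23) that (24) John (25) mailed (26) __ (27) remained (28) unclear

5

The gap at 26 is the object of "mailed", inside a relative clause.
The relative pronoun is "which" (word 6); it is bound by the head noun immediately before it.
Its filler is the head noun "module", at word 5.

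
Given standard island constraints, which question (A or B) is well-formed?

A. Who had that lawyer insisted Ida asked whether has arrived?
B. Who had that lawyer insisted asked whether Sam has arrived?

B

In A, the wh-phrase is extracted from inside a wh-island (introduced by "whether"), which blocks movement.
In B, the extraction path crosses only that-complement boundaries, which are transparent.
So B is grammatical.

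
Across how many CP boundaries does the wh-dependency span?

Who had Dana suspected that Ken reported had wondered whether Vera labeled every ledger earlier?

2

"who" is extracted from the subject of "wondered".
Boundaries crossed, outermost first: [that], [Ø] — 2 in total.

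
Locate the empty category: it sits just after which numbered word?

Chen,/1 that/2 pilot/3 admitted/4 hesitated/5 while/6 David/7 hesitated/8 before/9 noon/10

4

The displaced element is "Chen" (word 1).
It is linked across 1 clause boundary (Ø).
It functions as the subject of "hesitated", so the gap sits immediately after word 4 ("admitted").
Base order: That pilot admitted that Chen hesitated while David hesitated before noon.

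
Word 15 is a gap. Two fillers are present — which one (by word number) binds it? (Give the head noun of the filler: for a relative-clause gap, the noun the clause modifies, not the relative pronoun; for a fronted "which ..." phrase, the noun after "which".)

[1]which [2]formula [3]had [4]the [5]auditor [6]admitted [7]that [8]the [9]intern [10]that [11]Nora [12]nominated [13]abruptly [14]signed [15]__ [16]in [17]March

2

The marked gap is the direct object of "signed".
Its filler is the fronted wh-phrase "which formula", at word 2.
(The other dependency links word 9 to a gap after word 12.)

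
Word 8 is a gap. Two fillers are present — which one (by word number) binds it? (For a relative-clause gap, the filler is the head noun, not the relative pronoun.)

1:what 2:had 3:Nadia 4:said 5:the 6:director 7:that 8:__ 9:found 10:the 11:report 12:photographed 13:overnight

The marked gap is inside the relative clause, the subject of "found".
Its filler is the head noun "director" (via "that"), at word 6.
(The other dependency links word 1 to a gap after word 12.)

6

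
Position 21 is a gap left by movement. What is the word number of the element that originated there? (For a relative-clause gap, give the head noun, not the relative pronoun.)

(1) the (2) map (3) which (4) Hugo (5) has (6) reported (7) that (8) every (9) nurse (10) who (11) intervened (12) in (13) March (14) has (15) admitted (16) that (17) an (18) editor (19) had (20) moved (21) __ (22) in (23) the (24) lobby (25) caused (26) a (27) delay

2

The gap at 21 is the object of "moved", inside a relative clause.
The relative pronoun is "which" (word 3); it is bound by the head noun immediately before it.
Its filler is the head noun "map", at word 2.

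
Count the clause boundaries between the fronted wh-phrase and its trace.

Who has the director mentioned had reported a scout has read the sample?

"who" is extracted from the subject of "reported".
Boundaries crossed, outermost first: [Ø] — 1 in total.

1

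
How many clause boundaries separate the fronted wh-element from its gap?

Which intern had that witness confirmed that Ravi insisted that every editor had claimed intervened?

"which intern" is extracted from the subject of "intervened".
Boundaries crossed, outermost first: [that], [that], [Ø] — 3 in total.

3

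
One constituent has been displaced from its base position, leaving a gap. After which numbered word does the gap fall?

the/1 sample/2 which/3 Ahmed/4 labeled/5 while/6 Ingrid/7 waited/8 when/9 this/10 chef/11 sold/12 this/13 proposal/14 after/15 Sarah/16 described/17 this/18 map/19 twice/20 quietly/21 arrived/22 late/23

The displaced element is "the sample" (word 2).
It functions as the direct object of "labeled", so the gap sits immediately after word 5 ("labeled").
Base order: Ahmed labeled the sample while Ingrid waited when this chef sold this proposal after Sarah described this map twice quietly.

5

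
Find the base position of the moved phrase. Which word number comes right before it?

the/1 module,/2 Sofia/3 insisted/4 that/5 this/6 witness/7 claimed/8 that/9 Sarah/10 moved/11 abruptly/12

The displaced element is "the module" (word 2).
It is linked across 2 clause boundaries (that → that).
It functions as the direct object of "moved", so the gap sits immediately after word 11 ("moved").
Base order: Sofia insisted that this witness claimed that Sarah moved the module abruptly.

11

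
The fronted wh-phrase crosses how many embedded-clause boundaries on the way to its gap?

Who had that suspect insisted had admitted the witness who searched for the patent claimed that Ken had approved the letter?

1

"who" is extracted from the subject of "admitted".
Boundaries crossed, outermost first: [Ø] — 1 in total.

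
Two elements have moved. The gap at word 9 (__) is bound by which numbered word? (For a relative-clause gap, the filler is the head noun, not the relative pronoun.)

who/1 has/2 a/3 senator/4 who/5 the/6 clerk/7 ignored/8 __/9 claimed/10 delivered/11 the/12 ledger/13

The marked gap is inside the relative clause, the direct object of "ignored".
Its filler is the head noun "senator" (via "who"), at word 4.
(The other dependency links word 1 to a gap after word 10.)

4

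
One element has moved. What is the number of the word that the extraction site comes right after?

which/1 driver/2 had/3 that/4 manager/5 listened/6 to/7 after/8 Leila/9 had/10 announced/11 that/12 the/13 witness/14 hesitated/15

The displaced element is "which driver" (word 2).
It functions as the object of the preposition "to" of "listened", so the gap sits immediately after word 7 ("to").
Base order: That manager had listened to which driver after Leila had announced that the witness hesitated.

7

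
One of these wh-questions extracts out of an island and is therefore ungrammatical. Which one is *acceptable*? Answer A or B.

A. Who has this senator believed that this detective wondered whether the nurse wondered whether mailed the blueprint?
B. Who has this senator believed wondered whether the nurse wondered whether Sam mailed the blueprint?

B

In A, the wh-phrase is extracted from inside a wh-island (introduced by "whether"), which blocks movement.
In B, the extraction path crosses only that-complement boundaries, which are transparent.
So B is grammatical.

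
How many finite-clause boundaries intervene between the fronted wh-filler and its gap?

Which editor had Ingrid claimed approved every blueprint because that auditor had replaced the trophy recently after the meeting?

"which editor" is extracted from the subject of "approved".
Boundaries crossed, outermost first: [Ø] — 1 in total.

1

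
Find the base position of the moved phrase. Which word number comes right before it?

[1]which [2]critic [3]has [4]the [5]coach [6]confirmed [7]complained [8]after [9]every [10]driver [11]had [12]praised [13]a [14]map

6

The displaced element is "which critic" (word 2).
It is linked across 1 clause boundary (Ø).
It functions as the subject of "complained", so the gap sits immediately after word 6 ("confirmed").
Base order: The coach has confirmed which critic complained after every driver had praised a map.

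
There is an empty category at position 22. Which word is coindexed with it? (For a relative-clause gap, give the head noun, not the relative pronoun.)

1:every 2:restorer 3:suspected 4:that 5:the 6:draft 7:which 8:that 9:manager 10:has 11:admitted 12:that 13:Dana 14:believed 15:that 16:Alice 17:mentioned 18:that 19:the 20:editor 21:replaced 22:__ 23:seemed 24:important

6

The gap at 22 is the object of "replaced", inside a relative clause.
The relative pronoun is "which" (word 7); it is bound by the head noun immediately before it.
Its filler is the head noun "draft", at word 6.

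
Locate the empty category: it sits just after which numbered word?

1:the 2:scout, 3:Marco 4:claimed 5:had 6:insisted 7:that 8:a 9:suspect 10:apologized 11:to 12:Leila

The displaced element is "the scout" (word 2).
It is linked across 1 clause boundary (Ø).
It functions as the subject of "insisted", so the gap sits immediately after word 4 ("claimed").
Base order: Marco claimed the scout had insisted that a suspect apologized to Leila.

4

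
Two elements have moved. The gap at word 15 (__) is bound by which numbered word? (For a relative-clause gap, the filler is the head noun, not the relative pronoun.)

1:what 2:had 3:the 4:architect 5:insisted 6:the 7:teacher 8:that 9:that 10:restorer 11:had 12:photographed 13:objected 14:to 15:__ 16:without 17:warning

The marked gap is the object of the preposition "to" of "objected".
Its filler is the fronted wh-phrase "what", at word 1.
(The other dependency links word 7 to a gap after word 12.)

1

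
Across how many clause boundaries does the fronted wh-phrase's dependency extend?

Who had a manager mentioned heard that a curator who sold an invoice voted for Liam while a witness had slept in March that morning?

"who" is extracted from the subject of "heard".
Boundaries crossed, outermost first: [Ø] — 1 in total.

1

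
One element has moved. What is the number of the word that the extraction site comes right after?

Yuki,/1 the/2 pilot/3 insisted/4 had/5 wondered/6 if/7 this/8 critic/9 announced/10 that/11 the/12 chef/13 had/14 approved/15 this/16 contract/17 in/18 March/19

The displaced element is "Yuki" (word 1).
It is linked across 1 clause boundary (Ø).
It functions as the subject of "wondered", so the gap sits immediately after word 4 ("insisted").
Base order: The pilot insisted that Yuki had wondered if this critic announced that the chef had approved this contract in March.

4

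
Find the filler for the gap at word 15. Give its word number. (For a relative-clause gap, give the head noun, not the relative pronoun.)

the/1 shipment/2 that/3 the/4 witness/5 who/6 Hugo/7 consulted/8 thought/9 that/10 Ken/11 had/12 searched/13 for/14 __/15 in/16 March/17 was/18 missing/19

2

The gap at 15 is the prepositional object of "searched", inside a relative clause.
The relative pronoun is "that" (word 3); it is bound by the head noun immediately before it.
Its filler is the head noun "shipment", at word 2.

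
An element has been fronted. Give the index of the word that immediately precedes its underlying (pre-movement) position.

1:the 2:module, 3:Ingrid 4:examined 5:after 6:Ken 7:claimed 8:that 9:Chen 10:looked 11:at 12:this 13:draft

4

The displaced element is "the module" (word 2).
It functions as the direct object of "examined", so the gap sits immediately after word 4 ("examined").
Base order: Ingrid examined the module after Ken claimed that Chen looked at this draft.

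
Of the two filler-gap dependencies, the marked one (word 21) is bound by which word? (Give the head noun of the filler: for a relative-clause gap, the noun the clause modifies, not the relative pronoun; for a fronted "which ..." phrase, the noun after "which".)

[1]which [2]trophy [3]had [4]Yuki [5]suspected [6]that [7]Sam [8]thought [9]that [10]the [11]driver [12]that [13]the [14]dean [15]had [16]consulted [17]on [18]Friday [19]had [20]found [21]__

2

The marked gap is the direct object of "found".
Its filler is the fronted wh-phrase "which trophy", at word 2.
(The other dependency links word 11 to a gap after word 16.)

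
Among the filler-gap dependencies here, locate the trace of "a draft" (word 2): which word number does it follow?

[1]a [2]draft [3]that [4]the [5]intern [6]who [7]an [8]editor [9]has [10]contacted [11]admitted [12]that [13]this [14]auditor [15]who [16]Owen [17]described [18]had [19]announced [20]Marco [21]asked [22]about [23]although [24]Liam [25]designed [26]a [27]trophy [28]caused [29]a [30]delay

The displaced element is "a draft" (word 2).
It is linked across 2 clause boundaries (that → Ø).
It functions as the object of the preposition "about" of "asked", so the gap sits immediately after word 22 ("about").
Base order: The intern who an editor has contacted admitted that this auditor who Owen described had announced Marco asked about a draft although Liam designed a trophy.

22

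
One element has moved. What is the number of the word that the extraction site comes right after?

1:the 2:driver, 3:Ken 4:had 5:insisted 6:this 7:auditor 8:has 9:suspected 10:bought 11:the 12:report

The displaced element is "the driver" (word 2).
It is linked across 2 clause boundaries (Ø → Ø).
It functions as the subject of "bought", so the gap sits immediately after word 9 ("suspected").
Base order: Ken had insisted this auditor has suspected that the driver bought the report.

9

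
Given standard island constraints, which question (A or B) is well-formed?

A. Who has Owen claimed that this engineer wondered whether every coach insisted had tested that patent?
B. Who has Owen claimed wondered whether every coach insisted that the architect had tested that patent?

In A, the wh-phrase is extracted from inside a wh-island (introduced by "whether"), which blocks movement.
In B, the extraction path crosses only that-complement boundaries, which are transparent.
So B is grammatical.

B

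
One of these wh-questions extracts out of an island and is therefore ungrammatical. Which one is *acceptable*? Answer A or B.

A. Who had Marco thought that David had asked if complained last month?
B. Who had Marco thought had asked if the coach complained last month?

B

In A, the wh-phrase is extracted from inside a wh-island (introduced by "if"), which blocks movement.
In B, the extraction path crosses only that-complement boundaries, which are transparent.
So B is grammatical.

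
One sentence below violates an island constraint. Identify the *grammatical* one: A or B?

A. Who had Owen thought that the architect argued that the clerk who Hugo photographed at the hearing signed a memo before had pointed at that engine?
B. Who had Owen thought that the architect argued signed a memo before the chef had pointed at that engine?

B

In A, the wh-phrase is extracted from inside an adjunct island (introduced by "before"), which blocks movement.
In B, the extraction path crosses only that-complement boundaries, which are transparent.
So B is grammatical.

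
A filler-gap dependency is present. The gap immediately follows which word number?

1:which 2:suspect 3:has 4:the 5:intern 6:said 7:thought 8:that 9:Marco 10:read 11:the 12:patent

6

The displaced element is "which suspect" (word 2).
It is linked across 1 clause boundary (Ø).
It functions as the subject of "thought", so the gap sits immediately after word 6 ("said").
Base order: The intern has said that which suspect thought that Marco read the patent.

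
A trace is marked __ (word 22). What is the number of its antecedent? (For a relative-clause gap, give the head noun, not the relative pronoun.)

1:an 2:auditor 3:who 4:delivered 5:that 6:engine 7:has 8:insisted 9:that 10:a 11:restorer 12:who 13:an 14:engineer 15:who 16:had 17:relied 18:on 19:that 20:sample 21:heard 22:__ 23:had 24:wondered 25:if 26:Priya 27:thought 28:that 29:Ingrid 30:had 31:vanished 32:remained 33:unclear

The gap at 22 is the subject of "wondered", inside a relative clause.
The relative pronoun is "who" (word 12); it is bound by the head noun immediately before it.
Its filler is the head noun "restorer", at word 11.

11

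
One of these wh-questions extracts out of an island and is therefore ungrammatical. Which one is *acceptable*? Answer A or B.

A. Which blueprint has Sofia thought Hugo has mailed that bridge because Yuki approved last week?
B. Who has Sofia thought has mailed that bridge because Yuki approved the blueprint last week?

In A, the wh-phrase is extracted from inside an adjunct island (introduced by "because"), which blocks movement.
In B, the extraction path crosses only that-complement boundaries, which are transparent.
So B is grammatical.

B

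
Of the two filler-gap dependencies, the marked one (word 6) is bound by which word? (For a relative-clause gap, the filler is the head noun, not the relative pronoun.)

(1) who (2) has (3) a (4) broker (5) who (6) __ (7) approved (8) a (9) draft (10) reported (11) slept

The marked gap is inside the relative clause, the subject of "approved".
Its filler is the head noun "broker" (via "who"), at word 4.
(The other dependency links word 1 to a gap after word 10.)

4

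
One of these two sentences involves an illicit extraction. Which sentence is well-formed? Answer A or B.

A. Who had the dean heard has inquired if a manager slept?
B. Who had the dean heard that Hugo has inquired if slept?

A

In B, the wh-phrase is extracted from inside a wh-island (introduced by "if"), which blocks movement.
In A, the extraction path crosses only that-complement boundaries, which are transparent.
So A is grammatical.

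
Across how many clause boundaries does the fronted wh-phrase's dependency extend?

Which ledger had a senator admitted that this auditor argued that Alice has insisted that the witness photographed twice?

3

"which ledger" is extracted from the object of "photographed".
Boundaries crossed, outermost first: [that], [that], [that] — 3 in total.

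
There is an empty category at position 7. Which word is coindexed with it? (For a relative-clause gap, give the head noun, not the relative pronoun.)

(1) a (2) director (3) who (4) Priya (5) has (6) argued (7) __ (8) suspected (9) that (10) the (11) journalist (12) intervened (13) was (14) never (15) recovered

2

The gap at 7 is the subject of "suspected", inside a relative clause.
The relative pronoun is "who" (word 3); it is bound by the head noun immediately before it.
Its filler is the head noun "director", at word 2.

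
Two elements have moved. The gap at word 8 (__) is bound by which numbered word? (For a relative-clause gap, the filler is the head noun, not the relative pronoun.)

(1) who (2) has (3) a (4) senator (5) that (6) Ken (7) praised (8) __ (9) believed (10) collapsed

The marked gap is inside the relative clause, the direct object of "praised".
Its filler is the head noun "senator" (via "that"), at word 4.
(The other dependency links word 1 to a gap after word 9.)

4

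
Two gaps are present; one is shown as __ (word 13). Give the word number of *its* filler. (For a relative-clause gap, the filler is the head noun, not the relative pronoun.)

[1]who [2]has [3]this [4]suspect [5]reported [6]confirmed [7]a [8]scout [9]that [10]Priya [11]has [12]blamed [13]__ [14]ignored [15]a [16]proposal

8

The marked gap is inside the relative clause, the direct object of "blamed".
Its filler is the head noun "scout" (via "that"), at word 8.
(The other dependency links word 1 to a gap after word 5.)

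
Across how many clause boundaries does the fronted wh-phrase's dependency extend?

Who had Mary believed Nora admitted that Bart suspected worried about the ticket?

3

"who" is extracted from the subject of "worried".
Boundaries crossed, outermost first: [Ø], [that], [Ø] — 3 in total.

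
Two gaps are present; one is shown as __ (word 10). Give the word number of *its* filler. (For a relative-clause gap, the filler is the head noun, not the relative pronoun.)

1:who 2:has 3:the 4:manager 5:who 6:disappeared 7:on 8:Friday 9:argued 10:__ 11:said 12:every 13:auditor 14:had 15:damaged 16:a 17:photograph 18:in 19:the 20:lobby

The marked gap is the subject of "said".
Its filler is the fronted wh-phrase "who", at word 1.
(The other dependency links word 4 to a gap after word 5.)

1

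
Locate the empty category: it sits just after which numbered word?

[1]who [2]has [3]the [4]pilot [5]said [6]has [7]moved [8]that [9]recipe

The displaced element is "who" (word 1).
It is linked across 1 clause boundary (Ø).
It functions as the subject of "moved", so the gap sits immediately after word 5 ("said").
Base order: The pilot has said who has moved that recipe.

5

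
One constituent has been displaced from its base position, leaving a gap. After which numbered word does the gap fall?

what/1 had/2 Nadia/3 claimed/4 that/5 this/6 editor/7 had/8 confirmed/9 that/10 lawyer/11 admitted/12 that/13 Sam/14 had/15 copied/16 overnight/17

The displaced element is "what" (word 1).
It is linked across 3 clause boundaries (that → Ø → that).
It functions as the direct object of "copied", so the gap sits immediately after word 16 ("copied").
Base order: Nadia had claimed that this editor had confirmed that lawyer admitted that Sam had copied what overnight.

16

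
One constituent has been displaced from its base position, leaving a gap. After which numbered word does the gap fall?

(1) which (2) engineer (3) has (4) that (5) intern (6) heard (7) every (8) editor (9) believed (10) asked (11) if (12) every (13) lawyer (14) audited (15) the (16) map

The displaced element is "which engineer" (word 2).
It is linked across 2 clause boundaries (Ø → Ø).
It functions as the subject of "asked", so the gap sits immediately after word 9 ("believed").
Base order: That intern has heard every editor believed that which engineer asked if every lawyer audited the map.

9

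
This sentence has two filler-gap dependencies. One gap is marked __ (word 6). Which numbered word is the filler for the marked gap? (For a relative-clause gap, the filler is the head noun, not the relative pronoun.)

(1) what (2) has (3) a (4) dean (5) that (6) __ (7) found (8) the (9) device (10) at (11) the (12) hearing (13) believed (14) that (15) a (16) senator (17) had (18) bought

4

The marked gap is inside the relative clause, the subject of "found".
Its filler is the head noun "dean" (via "that"), at word 4.
(The other dependency links word 1 to a gap after word 18.)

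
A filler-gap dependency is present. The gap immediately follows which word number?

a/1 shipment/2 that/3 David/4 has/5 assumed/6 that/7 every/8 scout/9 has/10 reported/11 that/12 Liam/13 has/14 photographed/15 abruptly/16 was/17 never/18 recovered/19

15

The displaced element is "a shipment" (word 2).
It is linked across 2 clause boundaries (that → that).
It functions as the direct object of "photographed", so the gap sits immediately after word 15 ("photographed").
Base order: David has assumed that every scout has reported that Liam has photographed a shipment abruptly.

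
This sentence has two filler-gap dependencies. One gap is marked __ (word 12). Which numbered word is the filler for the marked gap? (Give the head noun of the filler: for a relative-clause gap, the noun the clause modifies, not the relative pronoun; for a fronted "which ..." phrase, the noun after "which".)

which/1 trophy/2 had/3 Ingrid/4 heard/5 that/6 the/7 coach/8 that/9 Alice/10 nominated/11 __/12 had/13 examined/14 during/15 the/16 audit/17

8

The marked gap is inside the relative clause, the direct object of "nominated".
Its filler is the head noun "coach" (via "that"), at word 8.
(The other dependency links word 2 to a gap after word 14.)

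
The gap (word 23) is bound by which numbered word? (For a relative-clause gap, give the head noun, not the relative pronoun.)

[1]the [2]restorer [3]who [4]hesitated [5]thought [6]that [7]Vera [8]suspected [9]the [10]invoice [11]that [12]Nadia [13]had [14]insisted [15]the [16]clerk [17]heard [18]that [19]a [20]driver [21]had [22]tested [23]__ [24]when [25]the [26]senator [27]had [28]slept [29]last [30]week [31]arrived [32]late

The gap at 23 is the object of "tested", inside a relative clause.
The relative pronoun is "that" (word 11); it is bound by the head noun immediately before it.
Its filler is the head noun "invoice", at word 10.

10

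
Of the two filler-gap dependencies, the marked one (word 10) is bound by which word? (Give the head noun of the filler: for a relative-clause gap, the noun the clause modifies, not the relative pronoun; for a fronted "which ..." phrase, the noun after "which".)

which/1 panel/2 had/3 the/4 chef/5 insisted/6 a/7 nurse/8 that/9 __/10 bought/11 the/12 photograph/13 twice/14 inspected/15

8

The marked gap is inside the relative clause, the subject of "bought".
Its filler is the head noun "nurse" (via "that"), at word 8.
(The other dependency links word 2 to a gap after word 15.)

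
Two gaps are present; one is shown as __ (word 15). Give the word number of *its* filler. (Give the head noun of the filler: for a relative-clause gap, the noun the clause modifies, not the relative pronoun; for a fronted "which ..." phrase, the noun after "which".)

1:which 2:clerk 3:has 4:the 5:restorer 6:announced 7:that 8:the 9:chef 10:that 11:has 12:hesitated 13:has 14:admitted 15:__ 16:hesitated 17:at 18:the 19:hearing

The marked gap is the subject of "hesitated".
Its filler is the fronted wh-phrase "which clerk", at word 2.
(The other dependency links word 9 to a gap after word 10.)

2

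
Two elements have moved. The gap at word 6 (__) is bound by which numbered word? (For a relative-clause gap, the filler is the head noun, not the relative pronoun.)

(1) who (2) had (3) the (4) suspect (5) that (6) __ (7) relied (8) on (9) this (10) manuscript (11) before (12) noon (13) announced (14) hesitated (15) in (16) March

The marked gap is inside the relative clause, the subject of "relied".
Its filler is the head noun "suspect" (via "that"), at word 4.
(The other dependency links word 1 to a gap after word 13.)

4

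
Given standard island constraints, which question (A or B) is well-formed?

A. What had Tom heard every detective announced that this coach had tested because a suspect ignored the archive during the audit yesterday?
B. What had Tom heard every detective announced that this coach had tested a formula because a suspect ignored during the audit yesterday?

A

In B, the wh-phrase is extracted from inside an adjunct island (introduced by "because"), which blocks movement.
In A, the extraction path crosses only that-complement boundaries, which are transparent.
So A is grammatical.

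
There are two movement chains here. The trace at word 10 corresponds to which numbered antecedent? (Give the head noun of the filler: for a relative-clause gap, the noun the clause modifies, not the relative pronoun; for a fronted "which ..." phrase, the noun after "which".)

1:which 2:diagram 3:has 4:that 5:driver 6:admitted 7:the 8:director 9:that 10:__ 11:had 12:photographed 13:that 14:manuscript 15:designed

8

The marked gap is inside the relative clause, the subject of "photographed".
Its filler is the head noun "director" (via "that"), at word 8.
(The other dependency links word 2 to a gap after word 15.)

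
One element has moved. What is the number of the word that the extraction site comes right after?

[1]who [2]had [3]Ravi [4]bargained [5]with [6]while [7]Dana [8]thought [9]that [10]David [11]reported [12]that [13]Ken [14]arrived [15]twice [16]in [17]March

The displaced element is "who" (word 1).
It functions as the object of the preposition "with" of "bargained", so the gap sits immediately after word 5 ("with").
Base order: Ravi had bargained with who while Dana thought that David reported that Ken arrived twice in March.

5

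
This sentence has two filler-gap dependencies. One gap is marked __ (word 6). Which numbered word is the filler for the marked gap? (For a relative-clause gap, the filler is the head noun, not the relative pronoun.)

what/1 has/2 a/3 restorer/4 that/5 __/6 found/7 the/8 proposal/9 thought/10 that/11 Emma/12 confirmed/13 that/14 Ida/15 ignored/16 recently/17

The marked gap is inside the relative clause, the subject of "found".
Its filler is the head noun "restorer" (via "that"), at word 4.
(The other dependency links word 1 to a gap after word 16.)

4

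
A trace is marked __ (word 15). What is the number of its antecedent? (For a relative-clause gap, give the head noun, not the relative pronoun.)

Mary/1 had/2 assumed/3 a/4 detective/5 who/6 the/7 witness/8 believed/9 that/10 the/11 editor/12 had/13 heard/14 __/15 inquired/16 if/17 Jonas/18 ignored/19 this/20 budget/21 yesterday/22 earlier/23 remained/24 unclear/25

The gap at 15 is the subject of "inquired", inside a relative clause.
The relative pronoun is "who" (word 6); it is bound by the head noun immediately before it.
Its filler is the head noun "detective", at word 5.

5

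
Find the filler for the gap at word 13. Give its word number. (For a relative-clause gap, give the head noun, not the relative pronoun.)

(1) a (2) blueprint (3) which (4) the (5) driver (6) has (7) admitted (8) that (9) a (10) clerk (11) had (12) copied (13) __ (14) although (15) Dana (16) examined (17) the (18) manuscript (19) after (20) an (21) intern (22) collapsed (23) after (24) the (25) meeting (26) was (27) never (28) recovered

The gap at 13 is the object of "copied", inside a relative clause.
The relative pronoun is "which" (word 3); it is bound by the head noun immediately before it.
Its filler is the head noun "blueprint", at word 2.

2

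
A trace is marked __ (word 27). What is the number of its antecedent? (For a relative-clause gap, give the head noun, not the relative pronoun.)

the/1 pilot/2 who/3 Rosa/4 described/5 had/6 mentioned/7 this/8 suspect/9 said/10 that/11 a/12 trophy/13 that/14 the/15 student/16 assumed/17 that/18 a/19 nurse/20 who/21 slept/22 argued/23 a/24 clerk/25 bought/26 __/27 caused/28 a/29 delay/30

13

The gap at 27 is the object of "bought", inside a relative clause.
The relative pronoun is "that" (word 14); it is bound by the head noun immediately before it.
Its filler is the head noun "trophy", at word 13.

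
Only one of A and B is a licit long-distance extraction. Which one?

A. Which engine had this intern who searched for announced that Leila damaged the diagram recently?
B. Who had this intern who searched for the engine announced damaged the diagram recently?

In A, the wh-phrase is extracted from inside a complex-NP island (relative clause) (introduced by "who"), which blocks movement.
In B, the extraction path crosses only that-complement boundaries, which are transparent.
So B is grammatical.

B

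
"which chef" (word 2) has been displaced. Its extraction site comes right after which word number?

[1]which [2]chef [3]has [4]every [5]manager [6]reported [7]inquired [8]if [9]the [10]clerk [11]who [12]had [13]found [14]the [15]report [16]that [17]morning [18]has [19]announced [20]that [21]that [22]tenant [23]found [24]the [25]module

6

The displaced element is "which chef" (word 2).
It is linked across 1 clause boundary (Ø).
It functions as the subject of "inquired", so the gap sits immediately after word 6 ("reported").
Base order: Every manager has reported that which chef inquired if the clerk who had found the report that morning has announced that that tenant found the module.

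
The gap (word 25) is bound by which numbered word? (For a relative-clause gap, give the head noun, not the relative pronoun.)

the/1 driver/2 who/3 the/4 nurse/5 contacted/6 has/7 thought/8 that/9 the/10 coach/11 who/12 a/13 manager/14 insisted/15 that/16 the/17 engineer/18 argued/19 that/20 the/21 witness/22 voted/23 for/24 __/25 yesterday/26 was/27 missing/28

11

The gap at 25 is the prepositional object of "voted", inside a relative clause.
The relative pronoun is "who" (word 12); it is bound by the head noun immediately before it.
Its filler is the head noun "coach", at word 11.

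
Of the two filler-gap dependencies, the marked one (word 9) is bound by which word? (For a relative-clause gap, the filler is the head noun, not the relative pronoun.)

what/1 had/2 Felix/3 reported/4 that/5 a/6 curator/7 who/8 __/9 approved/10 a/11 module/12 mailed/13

The marked gap is inside the relative clause, the subject of "approved".
Its filler is the head noun "curator" (via "who"), at word 7.
(The other dependency links word 1 to a gap after word 13.)

7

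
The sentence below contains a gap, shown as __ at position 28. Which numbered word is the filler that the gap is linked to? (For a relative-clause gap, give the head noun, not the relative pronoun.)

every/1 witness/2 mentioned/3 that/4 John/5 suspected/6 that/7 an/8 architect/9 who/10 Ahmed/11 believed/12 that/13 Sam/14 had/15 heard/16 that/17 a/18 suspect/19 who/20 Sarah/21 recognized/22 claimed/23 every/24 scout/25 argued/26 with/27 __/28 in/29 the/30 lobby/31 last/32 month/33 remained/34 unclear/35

The gap at 28 is the prepositional object of "argued", inside a relative clause.
The relative pronoun is "who" (word 10); it is bound by the head noun immediately before it.
Its filler is the head noun "architect", at word 9.

9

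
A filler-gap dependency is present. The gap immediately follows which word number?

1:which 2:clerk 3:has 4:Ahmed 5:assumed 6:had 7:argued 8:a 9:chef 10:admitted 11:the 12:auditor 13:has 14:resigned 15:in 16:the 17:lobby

5

The displaced element is "which clerk" (word 2).
It is linked across 1 clause boundary (Ø).
It functions as the subject of "argued", so the gap sits immediately after word 5 ("assumed").
Base order: Ahmed has assumed that which clerk had argued a chef admitted the auditor has resigned in the lobby.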